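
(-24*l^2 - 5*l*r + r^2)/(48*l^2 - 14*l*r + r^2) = (3*l + r)/(-6*l + r)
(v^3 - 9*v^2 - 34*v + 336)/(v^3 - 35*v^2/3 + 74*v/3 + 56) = 3*(v^2 - 2*v - 48)/(3*v^2 - 14*v - 24)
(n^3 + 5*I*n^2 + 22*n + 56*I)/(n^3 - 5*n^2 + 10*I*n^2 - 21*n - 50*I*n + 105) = (n^2 - 2*I*n + 8)/(n^2 + n*(-5 + 3*I) - 15*I)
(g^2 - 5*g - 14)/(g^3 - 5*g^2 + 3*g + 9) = (g^2 - 5*g - 14)/(g^3 - 5*g^2 + 3*g + 9)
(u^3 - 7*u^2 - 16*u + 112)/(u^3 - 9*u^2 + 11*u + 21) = (u^2 - 16)/(u^2 - 2*u - 3)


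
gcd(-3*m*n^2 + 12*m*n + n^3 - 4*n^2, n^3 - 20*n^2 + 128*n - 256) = n - 4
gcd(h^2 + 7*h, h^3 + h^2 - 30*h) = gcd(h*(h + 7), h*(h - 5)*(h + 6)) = h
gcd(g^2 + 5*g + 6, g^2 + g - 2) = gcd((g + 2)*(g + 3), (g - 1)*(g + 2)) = g + 2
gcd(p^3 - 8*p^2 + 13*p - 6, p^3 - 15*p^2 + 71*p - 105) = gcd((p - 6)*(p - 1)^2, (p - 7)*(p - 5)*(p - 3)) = 1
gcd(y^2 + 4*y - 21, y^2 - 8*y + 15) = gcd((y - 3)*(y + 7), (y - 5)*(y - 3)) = y - 3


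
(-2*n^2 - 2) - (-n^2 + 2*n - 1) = -n^2 - 2*n - 1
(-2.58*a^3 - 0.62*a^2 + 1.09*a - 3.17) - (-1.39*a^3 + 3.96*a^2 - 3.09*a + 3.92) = -1.19*a^3 - 4.58*a^2 + 4.18*a - 7.09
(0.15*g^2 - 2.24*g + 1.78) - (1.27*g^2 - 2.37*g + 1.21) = -1.12*g^2 + 0.13*g + 0.57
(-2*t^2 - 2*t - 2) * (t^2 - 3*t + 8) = -2*t^4 + 4*t^3 - 12*t^2 - 10*t - 16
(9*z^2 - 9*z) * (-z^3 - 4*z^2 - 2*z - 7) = -9*z^5 - 27*z^4 + 18*z^3 - 45*z^2 + 63*z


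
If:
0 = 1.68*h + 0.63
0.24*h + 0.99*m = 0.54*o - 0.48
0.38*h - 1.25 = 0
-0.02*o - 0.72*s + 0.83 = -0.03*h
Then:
No Solution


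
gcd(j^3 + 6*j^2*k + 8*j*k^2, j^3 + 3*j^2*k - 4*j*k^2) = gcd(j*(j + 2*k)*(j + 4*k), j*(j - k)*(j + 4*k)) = j^2 + 4*j*k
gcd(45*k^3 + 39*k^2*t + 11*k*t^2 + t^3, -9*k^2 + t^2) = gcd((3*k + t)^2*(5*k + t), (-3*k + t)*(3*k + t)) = 3*k + t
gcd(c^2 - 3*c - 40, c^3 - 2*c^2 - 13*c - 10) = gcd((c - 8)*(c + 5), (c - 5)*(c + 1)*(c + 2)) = 1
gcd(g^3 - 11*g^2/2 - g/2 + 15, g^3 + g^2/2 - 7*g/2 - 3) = g^2 - g/2 - 3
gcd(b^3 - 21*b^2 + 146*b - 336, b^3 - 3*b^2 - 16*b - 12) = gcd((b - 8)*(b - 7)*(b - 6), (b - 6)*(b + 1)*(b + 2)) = b - 6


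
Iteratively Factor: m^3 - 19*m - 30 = (m - 5)*(m^2 + 5*m + 6) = (m - 5)*(m + 2)*(m + 3)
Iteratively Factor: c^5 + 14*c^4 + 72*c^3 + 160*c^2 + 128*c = (c + 2)*(c^4 + 12*c^3 + 48*c^2 + 64*c) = (c + 2)*(c + 4)*(c^3 + 8*c^2 + 16*c) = c*(c + 2)*(c + 4)*(c^2 + 8*c + 16) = c*(c + 2)*(c + 4)^2*(c + 4)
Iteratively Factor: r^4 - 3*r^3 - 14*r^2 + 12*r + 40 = (r - 2)*(r^3 - r^2 - 16*r - 20) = (r - 2)*(r + 2)*(r^2 - 3*r - 10) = (r - 5)*(r - 2)*(r + 2)*(r + 2)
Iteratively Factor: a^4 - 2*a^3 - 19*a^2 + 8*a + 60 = (a + 2)*(a^3 - 4*a^2 - 11*a + 30) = (a - 2)*(a + 2)*(a^2 - 2*a - 15) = (a - 5)*(a - 2)*(a + 2)*(a + 3)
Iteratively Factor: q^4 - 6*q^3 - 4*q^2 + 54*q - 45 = (q - 3)*(q^3 - 3*q^2 - 13*q + 15) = (q - 3)*(q + 3)*(q^2 - 6*q + 5) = (q - 5)*(q - 3)*(q + 3)*(q - 1)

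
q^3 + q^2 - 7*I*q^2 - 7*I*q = q*(q + 1)*(q - 7*I)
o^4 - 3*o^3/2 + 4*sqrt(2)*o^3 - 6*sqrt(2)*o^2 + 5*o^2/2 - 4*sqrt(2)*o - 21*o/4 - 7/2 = (o - 2)*(o + 1/2)*(o + sqrt(2)/2)*(o + 7*sqrt(2)/2)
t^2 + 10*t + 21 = (t + 3)*(t + 7)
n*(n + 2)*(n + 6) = n^3 + 8*n^2 + 12*n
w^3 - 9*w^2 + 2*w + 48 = (w - 8)*(w - 3)*(w + 2)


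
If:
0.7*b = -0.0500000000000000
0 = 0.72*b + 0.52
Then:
No Solution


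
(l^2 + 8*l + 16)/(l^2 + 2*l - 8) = (l + 4)/(l - 2)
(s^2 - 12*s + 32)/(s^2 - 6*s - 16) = (s - 4)/(s + 2)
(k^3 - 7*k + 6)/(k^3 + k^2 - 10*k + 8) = (k + 3)/(k + 4)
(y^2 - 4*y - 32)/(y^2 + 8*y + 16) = (y - 8)/(y + 4)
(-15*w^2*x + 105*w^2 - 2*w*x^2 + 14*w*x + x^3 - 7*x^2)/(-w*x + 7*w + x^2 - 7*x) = (-15*w^2 - 2*w*x + x^2)/(-w + x)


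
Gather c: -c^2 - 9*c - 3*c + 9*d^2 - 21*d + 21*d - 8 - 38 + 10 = -c^2 - 12*c + 9*d^2 - 36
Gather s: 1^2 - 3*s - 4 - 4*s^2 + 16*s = -4*s^2 + 13*s - 3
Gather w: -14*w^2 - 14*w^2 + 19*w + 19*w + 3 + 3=-28*w^2 + 38*w + 6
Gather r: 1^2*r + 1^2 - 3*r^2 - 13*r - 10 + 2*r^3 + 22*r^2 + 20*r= 2*r^3 + 19*r^2 + 8*r - 9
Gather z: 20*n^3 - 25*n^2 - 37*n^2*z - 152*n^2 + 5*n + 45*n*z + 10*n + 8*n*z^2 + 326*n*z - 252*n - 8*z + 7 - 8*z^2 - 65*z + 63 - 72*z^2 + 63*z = 20*n^3 - 177*n^2 - 237*n + z^2*(8*n - 80) + z*(-37*n^2 + 371*n - 10) + 70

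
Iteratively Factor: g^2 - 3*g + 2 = (g - 1)*(g - 2)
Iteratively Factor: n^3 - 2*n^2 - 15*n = (n)*(n^2 - 2*n - 15) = n*(n + 3)*(n - 5)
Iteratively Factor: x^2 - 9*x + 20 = (x - 5)*(x - 4)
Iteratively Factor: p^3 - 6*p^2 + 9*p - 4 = (p - 4)*(p^2 - 2*p + 1) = (p - 4)*(p - 1)*(p - 1)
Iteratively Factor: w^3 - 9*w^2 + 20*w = (w)*(w^2 - 9*w + 20) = w*(w - 5)*(w - 4)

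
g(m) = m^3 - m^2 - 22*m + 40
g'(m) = 3*m^2 - 2*m - 22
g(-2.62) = 72.79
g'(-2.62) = 3.83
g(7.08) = 189.01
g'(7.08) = 114.22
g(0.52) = 28.43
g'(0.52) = -22.23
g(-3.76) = 55.43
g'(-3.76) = 27.93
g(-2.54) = 73.04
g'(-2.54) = 2.43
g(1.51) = 7.94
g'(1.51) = -18.18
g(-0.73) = 55.14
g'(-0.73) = -18.94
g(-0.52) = 51.03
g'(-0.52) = -20.15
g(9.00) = 490.00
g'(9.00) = 203.00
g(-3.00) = 70.00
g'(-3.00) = 11.00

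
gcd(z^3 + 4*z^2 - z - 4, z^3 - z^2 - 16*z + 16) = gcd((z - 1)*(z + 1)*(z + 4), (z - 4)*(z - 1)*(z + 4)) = z^2 + 3*z - 4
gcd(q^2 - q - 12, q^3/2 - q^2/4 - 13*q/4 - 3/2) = 1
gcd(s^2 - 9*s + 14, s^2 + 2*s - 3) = 1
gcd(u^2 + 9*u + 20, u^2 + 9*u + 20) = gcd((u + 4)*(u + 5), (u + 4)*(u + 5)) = u^2 + 9*u + 20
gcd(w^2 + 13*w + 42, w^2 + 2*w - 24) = w + 6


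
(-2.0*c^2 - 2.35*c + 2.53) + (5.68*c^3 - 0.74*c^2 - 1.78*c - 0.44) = 5.68*c^3 - 2.74*c^2 - 4.13*c + 2.09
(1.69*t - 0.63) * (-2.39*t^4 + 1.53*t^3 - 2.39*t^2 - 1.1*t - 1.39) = -4.0391*t^5 + 4.0914*t^4 - 5.003*t^3 - 0.3533*t^2 - 1.6561*t + 0.8757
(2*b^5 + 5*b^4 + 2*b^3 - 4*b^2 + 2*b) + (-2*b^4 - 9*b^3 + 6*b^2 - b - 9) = 2*b^5 + 3*b^4 - 7*b^3 + 2*b^2 + b - 9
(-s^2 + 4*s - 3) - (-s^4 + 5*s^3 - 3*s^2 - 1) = s^4 - 5*s^3 + 2*s^2 + 4*s - 2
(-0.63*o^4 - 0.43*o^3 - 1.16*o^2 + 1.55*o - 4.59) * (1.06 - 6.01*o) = 3.7863*o^5 + 1.9165*o^4 + 6.5158*o^3 - 10.5451*o^2 + 29.2289*o - 4.8654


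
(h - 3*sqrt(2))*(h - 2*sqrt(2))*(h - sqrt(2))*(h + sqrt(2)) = h^4 - 5*sqrt(2)*h^3 + 10*h^2 + 10*sqrt(2)*h - 24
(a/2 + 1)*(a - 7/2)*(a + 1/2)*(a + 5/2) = a^4/2 + 3*a^3/4 - 41*a^2/8 - 183*a/16 - 35/8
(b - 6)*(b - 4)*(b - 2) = b^3 - 12*b^2 + 44*b - 48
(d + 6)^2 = d^2 + 12*d + 36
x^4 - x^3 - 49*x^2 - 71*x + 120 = (x - 8)*(x - 1)*(x + 3)*(x + 5)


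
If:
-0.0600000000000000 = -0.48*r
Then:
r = 0.12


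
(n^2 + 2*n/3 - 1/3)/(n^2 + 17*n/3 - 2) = (n + 1)/(n + 6)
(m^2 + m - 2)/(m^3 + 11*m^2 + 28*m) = (m^2 + m - 2)/(m*(m^2 + 11*m + 28))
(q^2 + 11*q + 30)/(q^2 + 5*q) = (q + 6)/q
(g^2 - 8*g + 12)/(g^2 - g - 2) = (g - 6)/(g + 1)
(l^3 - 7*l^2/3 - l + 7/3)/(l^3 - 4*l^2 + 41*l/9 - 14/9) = 3*(l + 1)/(3*l - 2)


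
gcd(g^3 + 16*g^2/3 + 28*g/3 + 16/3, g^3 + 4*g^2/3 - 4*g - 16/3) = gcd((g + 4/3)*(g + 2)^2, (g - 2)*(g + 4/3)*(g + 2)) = g^2 + 10*g/3 + 8/3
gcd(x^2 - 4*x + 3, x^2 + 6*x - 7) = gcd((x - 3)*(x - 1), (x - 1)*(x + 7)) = x - 1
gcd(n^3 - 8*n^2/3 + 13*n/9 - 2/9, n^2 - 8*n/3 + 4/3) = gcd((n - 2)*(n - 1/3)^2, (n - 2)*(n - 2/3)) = n - 2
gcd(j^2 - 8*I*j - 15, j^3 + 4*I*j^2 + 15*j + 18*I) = j - 3*I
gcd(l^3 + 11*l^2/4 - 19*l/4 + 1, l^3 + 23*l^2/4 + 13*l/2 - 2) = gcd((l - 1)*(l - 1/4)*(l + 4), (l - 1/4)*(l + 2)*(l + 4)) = l^2 + 15*l/4 - 1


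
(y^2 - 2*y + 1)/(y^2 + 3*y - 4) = (y - 1)/(y + 4)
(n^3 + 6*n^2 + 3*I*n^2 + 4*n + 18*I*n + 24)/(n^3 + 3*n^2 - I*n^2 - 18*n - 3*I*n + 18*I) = (n + 4*I)/(n - 3)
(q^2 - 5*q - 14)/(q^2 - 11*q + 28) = (q + 2)/(q - 4)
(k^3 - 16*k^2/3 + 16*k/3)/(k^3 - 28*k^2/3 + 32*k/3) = (k - 4)/(k - 8)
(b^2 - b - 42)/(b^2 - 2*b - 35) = (b + 6)/(b + 5)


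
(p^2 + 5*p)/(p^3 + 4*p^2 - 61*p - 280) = p/(p^2 - p - 56)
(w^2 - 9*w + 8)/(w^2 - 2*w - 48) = (w - 1)/(w + 6)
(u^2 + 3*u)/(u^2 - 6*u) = (u + 3)/(u - 6)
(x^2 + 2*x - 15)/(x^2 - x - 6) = (x + 5)/(x + 2)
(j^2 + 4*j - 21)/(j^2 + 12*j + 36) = (j^2 + 4*j - 21)/(j^2 + 12*j + 36)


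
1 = 1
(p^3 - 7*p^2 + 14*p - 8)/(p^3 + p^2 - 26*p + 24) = (p - 2)/(p + 6)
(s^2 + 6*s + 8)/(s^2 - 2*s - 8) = (s + 4)/(s - 4)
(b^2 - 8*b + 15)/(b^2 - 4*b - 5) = (b - 3)/(b + 1)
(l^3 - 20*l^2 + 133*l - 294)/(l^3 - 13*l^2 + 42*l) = (l - 7)/l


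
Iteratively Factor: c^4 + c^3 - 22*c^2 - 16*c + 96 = (c + 4)*(c^3 - 3*c^2 - 10*c + 24) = (c + 3)*(c + 4)*(c^2 - 6*c + 8) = (c - 2)*(c + 3)*(c + 4)*(c - 4)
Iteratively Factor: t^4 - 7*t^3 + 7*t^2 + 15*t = (t - 3)*(t^3 - 4*t^2 - 5*t) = t*(t - 3)*(t^2 - 4*t - 5) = t*(t - 5)*(t - 3)*(t + 1)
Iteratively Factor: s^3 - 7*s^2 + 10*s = (s - 5)*(s^2 - 2*s) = (s - 5)*(s - 2)*(s)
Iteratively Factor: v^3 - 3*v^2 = (v - 3)*(v^2) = v*(v - 3)*(v)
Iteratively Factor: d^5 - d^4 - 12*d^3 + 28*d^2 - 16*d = (d - 1)*(d^4 - 12*d^2 + 16*d) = (d - 2)*(d - 1)*(d^3 + 2*d^2 - 8*d) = d*(d - 2)*(d - 1)*(d^2 + 2*d - 8) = d*(d - 2)*(d - 1)*(d + 4)*(d - 2)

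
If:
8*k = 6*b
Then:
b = 4*k/3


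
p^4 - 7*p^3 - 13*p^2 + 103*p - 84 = (p - 7)*(p - 3)*(p - 1)*(p + 4)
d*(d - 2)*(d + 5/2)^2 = d^4 + 3*d^3 - 15*d^2/4 - 25*d/2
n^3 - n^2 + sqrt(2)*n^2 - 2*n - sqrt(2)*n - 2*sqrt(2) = (n - 2)*(n + 1)*(n + sqrt(2))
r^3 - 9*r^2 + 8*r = r*(r - 8)*(r - 1)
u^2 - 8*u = u*(u - 8)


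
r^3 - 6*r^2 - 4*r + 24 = (r - 6)*(r - 2)*(r + 2)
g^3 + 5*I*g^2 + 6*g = g*(g - I)*(g + 6*I)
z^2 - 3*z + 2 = (z - 2)*(z - 1)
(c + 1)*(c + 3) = c^2 + 4*c + 3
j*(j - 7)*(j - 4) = j^3 - 11*j^2 + 28*j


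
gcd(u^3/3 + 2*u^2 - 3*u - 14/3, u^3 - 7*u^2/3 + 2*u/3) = u - 2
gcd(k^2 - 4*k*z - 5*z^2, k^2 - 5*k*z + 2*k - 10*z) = -k + 5*z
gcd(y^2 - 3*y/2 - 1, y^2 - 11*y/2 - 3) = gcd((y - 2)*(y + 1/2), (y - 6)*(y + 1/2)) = y + 1/2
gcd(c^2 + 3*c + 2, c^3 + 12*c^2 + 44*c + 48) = c + 2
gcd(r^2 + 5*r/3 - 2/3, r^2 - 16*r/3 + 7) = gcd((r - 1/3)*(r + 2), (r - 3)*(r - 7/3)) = 1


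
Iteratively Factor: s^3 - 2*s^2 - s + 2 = (s + 1)*(s^2 - 3*s + 2) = (s - 1)*(s + 1)*(s - 2)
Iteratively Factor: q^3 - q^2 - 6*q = (q + 2)*(q^2 - 3*q) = q*(q + 2)*(q - 3)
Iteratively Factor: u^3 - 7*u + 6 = (u - 2)*(u^2 + 2*u - 3) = (u - 2)*(u - 1)*(u + 3)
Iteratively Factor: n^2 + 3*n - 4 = (n - 1)*(n + 4)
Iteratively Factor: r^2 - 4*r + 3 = (r - 3)*(r - 1)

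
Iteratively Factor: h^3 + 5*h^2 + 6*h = (h + 3)*(h^2 + 2*h) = h*(h + 3)*(h + 2)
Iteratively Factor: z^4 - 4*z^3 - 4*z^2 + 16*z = (z)*(z^3 - 4*z^2 - 4*z + 16) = z*(z - 2)*(z^2 - 2*z - 8) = z*(z - 4)*(z - 2)*(z + 2)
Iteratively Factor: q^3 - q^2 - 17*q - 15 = (q + 3)*(q^2 - 4*q - 5) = (q + 1)*(q + 3)*(q - 5)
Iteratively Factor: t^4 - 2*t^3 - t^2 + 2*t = (t)*(t^3 - 2*t^2 - t + 2) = t*(t - 2)*(t^2 - 1) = t*(t - 2)*(t - 1)*(t + 1)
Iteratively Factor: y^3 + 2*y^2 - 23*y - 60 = (y - 5)*(y^2 + 7*y + 12) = (y - 5)*(y + 4)*(y + 3)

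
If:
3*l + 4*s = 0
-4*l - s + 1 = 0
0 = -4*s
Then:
No Solution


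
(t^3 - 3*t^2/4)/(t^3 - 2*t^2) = (t - 3/4)/(t - 2)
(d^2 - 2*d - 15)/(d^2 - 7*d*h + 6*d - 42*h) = (d^2 - 2*d - 15)/(d^2 - 7*d*h + 6*d - 42*h)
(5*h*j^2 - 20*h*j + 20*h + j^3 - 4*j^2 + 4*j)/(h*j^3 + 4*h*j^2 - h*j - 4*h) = (5*h*j^2 - 20*h*j + 20*h + j^3 - 4*j^2 + 4*j)/(h*(j^3 + 4*j^2 - j - 4))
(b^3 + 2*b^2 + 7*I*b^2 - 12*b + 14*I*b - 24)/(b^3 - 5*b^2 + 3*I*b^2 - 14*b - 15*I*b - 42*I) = (b + 4*I)/(b - 7)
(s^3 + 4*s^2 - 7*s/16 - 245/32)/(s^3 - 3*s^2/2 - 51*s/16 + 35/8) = (s + 7/2)/(s - 2)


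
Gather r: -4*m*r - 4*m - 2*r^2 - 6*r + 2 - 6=-4*m - 2*r^2 + r*(-4*m - 6) - 4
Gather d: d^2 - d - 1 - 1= d^2 - d - 2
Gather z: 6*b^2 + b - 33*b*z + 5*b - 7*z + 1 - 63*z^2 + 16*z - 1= 6*b^2 + 6*b - 63*z^2 + z*(9 - 33*b)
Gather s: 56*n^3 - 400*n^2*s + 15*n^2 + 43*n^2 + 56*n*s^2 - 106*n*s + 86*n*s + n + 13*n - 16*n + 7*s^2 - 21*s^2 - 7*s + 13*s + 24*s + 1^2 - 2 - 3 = 56*n^3 + 58*n^2 - 2*n + s^2*(56*n - 14) + s*(-400*n^2 - 20*n + 30) - 4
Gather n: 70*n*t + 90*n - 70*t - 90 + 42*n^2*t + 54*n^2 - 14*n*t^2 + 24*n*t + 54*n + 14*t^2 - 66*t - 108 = n^2*(42*t + 54) + n*(-14*t^2 + 94*t + 144) + 14*t^2 - 136*t - 198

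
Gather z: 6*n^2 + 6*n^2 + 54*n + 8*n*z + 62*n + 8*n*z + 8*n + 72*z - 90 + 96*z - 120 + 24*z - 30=12*n^2 + 124*n + z*(16*n + 192) - 240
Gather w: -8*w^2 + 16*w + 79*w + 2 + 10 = -8*w^2 + 95*w + 12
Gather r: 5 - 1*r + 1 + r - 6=0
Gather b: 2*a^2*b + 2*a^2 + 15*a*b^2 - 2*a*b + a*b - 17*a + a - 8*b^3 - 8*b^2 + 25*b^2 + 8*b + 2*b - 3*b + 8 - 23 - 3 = 2*a^2 - 16*a - 8*b^3 + b^2*(15*a + 17) + b*(2*a^2 - a + 7) - 18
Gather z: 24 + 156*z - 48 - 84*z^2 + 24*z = -84*z^2 + 180*z - 24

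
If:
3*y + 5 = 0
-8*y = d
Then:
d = 40/3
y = -5/3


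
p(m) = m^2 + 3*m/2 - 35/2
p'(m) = 2*m + 3/2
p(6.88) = 40.15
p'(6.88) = 15.26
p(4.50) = 9.50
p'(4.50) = 10.50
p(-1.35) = -17.70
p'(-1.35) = -1.20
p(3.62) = 1.03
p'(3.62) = 8.74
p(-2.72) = -14.18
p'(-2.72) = -3.94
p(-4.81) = -1.58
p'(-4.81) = -8.12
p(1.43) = -13.31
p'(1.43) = 4.36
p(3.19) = -2.54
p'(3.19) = 7.88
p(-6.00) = 9.50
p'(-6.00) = -10.50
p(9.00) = 77.00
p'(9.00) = 19.50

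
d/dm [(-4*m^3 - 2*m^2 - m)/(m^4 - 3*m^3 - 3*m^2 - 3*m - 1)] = (4*m^6 + 4*m^5 + 9*m^4 + 18*m^3 + 15*m^2 + 4*m + 1)/(m^8 - 6*m^7 + 3*m^6 + 12*m^5 + 25*m^4 + 24*m^3 + 15*m^2 + 6*m + 1)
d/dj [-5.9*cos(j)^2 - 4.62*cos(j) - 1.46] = (11.8*cos(j) + 4.62)*sin(j)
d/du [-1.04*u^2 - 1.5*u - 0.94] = -2.08*u - 1.5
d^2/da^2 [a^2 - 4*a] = 2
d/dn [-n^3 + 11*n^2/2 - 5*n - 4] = -3*n^2 + 11*n - 5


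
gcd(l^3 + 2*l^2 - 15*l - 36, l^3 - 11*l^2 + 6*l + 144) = l + 3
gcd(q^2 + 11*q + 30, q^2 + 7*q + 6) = q + 6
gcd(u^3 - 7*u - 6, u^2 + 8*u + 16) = 1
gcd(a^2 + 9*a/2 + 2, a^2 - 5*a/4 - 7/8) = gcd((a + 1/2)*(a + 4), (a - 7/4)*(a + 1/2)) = a + 1/2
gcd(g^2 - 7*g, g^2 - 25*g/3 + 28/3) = g - 7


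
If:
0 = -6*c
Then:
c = 0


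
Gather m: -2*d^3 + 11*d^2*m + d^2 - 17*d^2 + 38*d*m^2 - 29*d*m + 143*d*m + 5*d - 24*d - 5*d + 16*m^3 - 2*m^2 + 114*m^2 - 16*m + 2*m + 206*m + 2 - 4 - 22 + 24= -2*d^3 - 16*d^2 - 24*d + 16*m^3 + m^2*(38*d + 112) + m*(11*d^2 + 114*d + 192)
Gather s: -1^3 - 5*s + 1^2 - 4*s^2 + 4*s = -4*s^2 - s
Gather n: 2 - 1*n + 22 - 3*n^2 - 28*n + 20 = -3*n^2 - 29*n + 44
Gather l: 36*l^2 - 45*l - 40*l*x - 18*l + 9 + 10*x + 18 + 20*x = 36*l^2 + l*(-40*x - 63) + 30*x + 27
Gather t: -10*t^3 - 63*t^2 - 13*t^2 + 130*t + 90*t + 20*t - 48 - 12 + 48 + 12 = -10*t^3 - 76*t^2 + 240*t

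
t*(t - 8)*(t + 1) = t^3 - 7*t^2 - 8*t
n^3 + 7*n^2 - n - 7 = (n - 1)*(n + 1)*(n + 7)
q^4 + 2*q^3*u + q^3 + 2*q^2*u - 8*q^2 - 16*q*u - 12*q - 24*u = (q - 3)*(q + 2)^2*(q + 2*u)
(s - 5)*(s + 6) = s^2 + s - 30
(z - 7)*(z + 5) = z^2 - 2*z - 35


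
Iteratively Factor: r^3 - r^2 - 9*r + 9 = (r + 3)*(r^2 - 4*r + 3) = (r - 3)*(r + 3)*(r - 1)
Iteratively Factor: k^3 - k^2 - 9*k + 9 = (k - 1)*(k^2 - 9) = (k - 3)*(k - 1)*(k + 3)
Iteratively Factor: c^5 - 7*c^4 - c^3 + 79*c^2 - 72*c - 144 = (c + 1)*(c^4 - 8*c^3 + 7*c^2 + 72*c - 144) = (c - 4)*(c + 1)*(c^3 - 4*c^2 - 9*c + 36) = (c - 4)*(c + 1)*(c + 3)*(c^2 - 7*c + 12) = (c - 4)^2*(c + 1)*(c + 3)*(c - 3)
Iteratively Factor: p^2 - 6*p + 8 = (p - 4)*(p - 2)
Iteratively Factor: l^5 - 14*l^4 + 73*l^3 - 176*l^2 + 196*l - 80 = (l - 1)*(l^4 - 13*l^3 + 60*l^2 - 116*l + 80) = (l - 4)*(l - 1)*(l^3 - 9*l^2 + 24*l - 20) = (l - 4)*(l - 2)*(l - 1)*(l^2 - 7*l + 10) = (l - 4)*(l - 2)^2*(l - 1)*(l - 5)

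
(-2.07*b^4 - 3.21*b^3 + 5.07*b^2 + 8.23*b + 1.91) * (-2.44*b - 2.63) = 5.0508*b^5 + 13.2765*b^4 - 3.9285*b^3 - 33.4153*b^2 - 26.3053*b - 5.0233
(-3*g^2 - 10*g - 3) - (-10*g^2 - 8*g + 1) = 7*g^2 - 2*g - 4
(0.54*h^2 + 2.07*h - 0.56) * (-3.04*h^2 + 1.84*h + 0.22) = -1.6416*h^4 - 5.2992*h^3 + 5.63*h^2 - 0.575*h - 0.1232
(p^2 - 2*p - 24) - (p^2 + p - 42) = 18 - 3*p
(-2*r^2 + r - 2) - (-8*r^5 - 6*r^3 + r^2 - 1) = 8*r^5 + 6*r^3 - 3*r^2 + r - 1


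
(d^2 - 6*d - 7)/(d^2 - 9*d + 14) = (d + 1)/(d - 2)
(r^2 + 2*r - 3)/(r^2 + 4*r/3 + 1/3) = 3*(r^2 + 2*r - 3)/(3*r^2 + 4*r + 1)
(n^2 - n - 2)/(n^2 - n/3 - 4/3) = 3*(n - 2)/(3*n - 4)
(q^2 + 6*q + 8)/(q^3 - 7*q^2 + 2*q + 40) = (q + 4)/(q^2 - 9*q + 20)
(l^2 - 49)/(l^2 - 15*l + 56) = (l + 7)/(l - 8)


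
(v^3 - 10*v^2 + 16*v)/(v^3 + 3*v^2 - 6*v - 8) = v*(v - 8)/(v^2 + 5*v + 4)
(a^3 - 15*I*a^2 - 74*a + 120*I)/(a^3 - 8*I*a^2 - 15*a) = (a^2 - 10*I*a - 24)/(a*(a - 3*I))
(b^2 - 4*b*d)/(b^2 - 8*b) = (b - 4*d)/(b - 8)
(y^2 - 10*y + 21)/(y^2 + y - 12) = (y - 7)/(y + 4)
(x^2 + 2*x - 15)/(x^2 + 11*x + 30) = (x - 3)/(x + 6)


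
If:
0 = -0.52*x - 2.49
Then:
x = -4.79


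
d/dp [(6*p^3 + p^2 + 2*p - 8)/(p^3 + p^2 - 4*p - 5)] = (5*p^4 - 52*p^3 - 72*p^2 + 6*p - 42)/(p^6 + 2*p^5 - 7*p^4 - 18*p^3 + 6*p^2 + 40*p + 25)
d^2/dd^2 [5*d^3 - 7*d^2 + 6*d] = 30*d - 14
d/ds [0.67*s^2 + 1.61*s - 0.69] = 1.34*s + 1.61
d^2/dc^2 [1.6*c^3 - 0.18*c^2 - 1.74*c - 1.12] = 9.6*c - 0.36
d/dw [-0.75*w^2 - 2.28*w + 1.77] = -1.5*w - 2.28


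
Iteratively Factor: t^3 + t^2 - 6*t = (t + 3)*(t^2 - 2*t) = t*(t + 3)*(t - 2)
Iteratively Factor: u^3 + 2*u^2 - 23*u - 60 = (u + 3)*(u^2 - u - 20) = (u + 3)*(u + 4)*(u - 5)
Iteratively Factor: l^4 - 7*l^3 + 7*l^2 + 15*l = (l - 3)*(l^3 - 4*l^2 - 5*l) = l*(l - 3)*(l^2 - 4*l - 5) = l*(l - 5)*(l - 3)*(l + 1)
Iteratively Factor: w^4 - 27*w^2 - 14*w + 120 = (w + 4)*(w^3 - 4*w^2 - 11*w + 30) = (w - 5)*(w + 4)*(w^2 + w - 6) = (w - 5)*(w + 3)*(w + 4)*(w - 2)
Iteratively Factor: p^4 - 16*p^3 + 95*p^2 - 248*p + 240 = (p - 3)*(p^3 - 13*p^2 + 56*p - 80) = (p - 4)*(p - 3)*(p^2 - 9*p + 20) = (p - 5)*(p - 4)*(p - 3)*(p - 4)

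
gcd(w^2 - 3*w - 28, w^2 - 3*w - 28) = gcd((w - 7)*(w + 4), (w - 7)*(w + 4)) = w^2 - 3*w - 28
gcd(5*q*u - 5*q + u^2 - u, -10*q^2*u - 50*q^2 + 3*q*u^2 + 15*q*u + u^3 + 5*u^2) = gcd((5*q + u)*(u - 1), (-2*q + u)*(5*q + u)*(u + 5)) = 5*q + u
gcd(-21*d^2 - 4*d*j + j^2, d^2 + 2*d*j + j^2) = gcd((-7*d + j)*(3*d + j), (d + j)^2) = 1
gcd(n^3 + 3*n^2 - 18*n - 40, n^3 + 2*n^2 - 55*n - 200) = n + 5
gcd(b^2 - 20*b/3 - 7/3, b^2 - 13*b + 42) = b - 7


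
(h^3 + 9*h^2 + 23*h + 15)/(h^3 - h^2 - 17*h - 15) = (h + 5)/(h - 5)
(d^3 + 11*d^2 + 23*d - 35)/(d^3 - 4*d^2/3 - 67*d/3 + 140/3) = 3*(d^2 + 6*d - 7)/(3*d^2 - 19*d + 28)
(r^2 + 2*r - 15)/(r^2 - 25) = (r - 3)/(r - 5)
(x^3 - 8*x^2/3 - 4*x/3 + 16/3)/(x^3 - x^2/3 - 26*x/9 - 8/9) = 3*(x - 2)/(3*x + 1)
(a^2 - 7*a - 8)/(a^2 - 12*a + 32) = (a + 1)/(a - 4)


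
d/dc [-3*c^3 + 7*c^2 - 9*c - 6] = -9*c^2 + 14*c - 9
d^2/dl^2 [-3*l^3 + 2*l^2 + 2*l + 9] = 4 - 18*l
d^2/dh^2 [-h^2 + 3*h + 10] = -2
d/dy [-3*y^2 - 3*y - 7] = -6*y - 3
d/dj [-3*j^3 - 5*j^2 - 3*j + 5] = -9*j^2 - 10*j - 3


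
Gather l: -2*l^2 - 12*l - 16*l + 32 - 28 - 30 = -2*l^2 - 28*l - 26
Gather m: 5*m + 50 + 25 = 5*m + 75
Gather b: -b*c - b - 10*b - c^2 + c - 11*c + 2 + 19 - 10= b*(-c - 11) - c^2 - 10*c + 11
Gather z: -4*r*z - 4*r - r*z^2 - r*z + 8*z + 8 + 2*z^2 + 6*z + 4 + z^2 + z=-4*r + z^2*(3 - r) + z*(15 - 5*r) + 12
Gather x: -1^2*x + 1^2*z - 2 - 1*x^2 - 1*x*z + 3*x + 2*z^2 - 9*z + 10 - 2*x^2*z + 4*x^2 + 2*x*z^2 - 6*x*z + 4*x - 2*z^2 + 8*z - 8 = x^2*(3 - 2*z) + x*(2*z^2 - 7*z + 6)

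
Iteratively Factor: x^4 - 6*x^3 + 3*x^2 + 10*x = (x)*(x^3 - 6*x^2 + 3*x + 10) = x*(x + 1)*(x^2 - 7*x + 10) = x*(x - 2)*(x + 1)*(x - 5)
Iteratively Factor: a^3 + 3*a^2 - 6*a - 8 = (a + 1)*(a^2 + 2*a - 8) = (a - 2)*(a + 1)*(a + 4)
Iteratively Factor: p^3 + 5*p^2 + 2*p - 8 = (p + 4)*(p^2 + p - 2) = (p - 1)*(p + 4)*(p + 2)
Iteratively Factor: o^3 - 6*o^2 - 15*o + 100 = (o + 4)*(o^2 - 10*o + 25) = (o - 5)*(o + 4)*(o - 5)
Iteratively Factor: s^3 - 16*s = (s)*(s^2 - 16) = s*(s - 4)*(s + 4)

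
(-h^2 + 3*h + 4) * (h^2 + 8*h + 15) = -h^4 - 5*h^3 + 13*h^2 + 77*h + 60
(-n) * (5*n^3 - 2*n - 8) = -5*n^4 + 2*n^2 + 8*n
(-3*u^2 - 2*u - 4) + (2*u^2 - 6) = -u^2 - 2*u - 10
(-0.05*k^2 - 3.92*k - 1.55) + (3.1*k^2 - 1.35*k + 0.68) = 3.05*k^2 - 5.27*k - 0.87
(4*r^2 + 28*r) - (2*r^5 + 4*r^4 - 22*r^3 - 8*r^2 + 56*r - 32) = -2*r^5 - 4*r^4 + 22*r^3 + 12*r^2 - 28*r + 32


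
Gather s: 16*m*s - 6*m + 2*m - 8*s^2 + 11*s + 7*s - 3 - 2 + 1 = -4*m - 8*s^2 + s*(16*m + 18) - 4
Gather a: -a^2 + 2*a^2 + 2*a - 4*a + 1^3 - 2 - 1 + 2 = a^2 - 2*a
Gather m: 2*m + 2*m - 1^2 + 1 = 4*m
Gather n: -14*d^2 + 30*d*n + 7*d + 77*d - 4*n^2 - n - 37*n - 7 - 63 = -14*d^2 + 84*d - 4*n^2 + n*(30*d - 38) - 70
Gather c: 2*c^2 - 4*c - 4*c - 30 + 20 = 2*c^2 - 8*c - 10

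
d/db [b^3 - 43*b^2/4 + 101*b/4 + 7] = 3*b^2 - 43*b/2 + 101/4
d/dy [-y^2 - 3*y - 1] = -2*y - 3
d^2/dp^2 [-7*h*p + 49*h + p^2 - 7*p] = 2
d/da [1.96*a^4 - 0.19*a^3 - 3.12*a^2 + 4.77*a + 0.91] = 7.84*a^3 - 0.57*a^2 - 6.24*a + 4.77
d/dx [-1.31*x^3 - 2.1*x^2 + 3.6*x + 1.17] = -3.93*x^2 - 4.2*x + 3.6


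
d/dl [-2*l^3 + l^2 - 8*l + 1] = -6*l^2 + 2*l - 8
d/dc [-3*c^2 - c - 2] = -6*c - 1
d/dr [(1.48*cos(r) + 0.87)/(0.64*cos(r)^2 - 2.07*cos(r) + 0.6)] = (0.9472*cos(r)^2 + 1.1136*cos(r) - 2.6889)*sin(r)/(0.4096*cos(r)^4 - 2.6496*cos(r)^3 + 5.0529*cos(r)^2 - 2.484*cos(r) + 0.36)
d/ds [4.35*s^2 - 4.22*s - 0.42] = 8.7*s - 4.22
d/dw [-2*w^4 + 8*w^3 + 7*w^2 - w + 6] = -8*w^3 + 24*w^2 + 14*w - 1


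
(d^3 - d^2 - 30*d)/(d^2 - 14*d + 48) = d*(d + 5)/(d - 8)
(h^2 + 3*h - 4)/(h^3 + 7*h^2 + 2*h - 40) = (h - 1)/(h^2 + 3*h - 10)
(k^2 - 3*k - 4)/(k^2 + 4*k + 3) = (k - 4)/(k + 3)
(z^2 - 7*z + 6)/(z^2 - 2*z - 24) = (z - 1)/(z + 4)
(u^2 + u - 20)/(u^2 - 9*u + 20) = (u + 5)/(u - 5)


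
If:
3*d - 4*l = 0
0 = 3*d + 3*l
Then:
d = 0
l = 0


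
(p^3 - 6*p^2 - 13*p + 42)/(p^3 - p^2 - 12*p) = (p^2 - 9*p + 14)/(p*(p - 4))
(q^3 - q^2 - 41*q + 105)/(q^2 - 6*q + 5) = (q^2 + 4*q - 21)/(q - 1)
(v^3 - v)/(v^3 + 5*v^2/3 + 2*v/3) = 3*(v - 1)/(3*v + 2)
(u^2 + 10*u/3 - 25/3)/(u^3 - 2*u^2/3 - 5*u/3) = (u + 5)/(u*(u + 1))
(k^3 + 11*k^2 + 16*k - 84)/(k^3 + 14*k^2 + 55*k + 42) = (k - 2)/(k + 1)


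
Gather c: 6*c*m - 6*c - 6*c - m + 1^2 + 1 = c*(6*m - 12) - m + 2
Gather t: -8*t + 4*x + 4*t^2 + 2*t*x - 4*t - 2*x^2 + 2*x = 4*t^2 + t*(2*x - 12) - 2*x^2 + 6*x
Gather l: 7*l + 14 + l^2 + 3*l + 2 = l^2 + 10*l + 16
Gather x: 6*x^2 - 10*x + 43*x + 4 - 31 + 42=6*x^2 + 33*x + 15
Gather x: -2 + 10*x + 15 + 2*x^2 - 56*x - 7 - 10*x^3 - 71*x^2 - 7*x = -10*x^3 - 69*x^2 - 53*x + 6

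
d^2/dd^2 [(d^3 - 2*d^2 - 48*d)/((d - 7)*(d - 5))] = 2*(37*d^3 - 1050*d^2 + 8715*d - 22610)/(d^6 - 36*d^5 + 537*d^4 - 4248*d^3 + 18795*d^2 - 44100*d + 42875)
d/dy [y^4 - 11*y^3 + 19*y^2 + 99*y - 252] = 4*y^3 - 33*y^2 + 38*y + 99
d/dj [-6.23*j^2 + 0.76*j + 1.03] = 0.76 - 12.46*j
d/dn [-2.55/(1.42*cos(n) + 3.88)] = -3.621*sin(n)/(1.42*cos(n) + 3.88)^2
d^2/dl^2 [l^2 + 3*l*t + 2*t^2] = 2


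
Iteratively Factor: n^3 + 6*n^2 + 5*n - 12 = (n - 1)*(n^2 + 7*n + 12) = (n - 1)*(n + 3)*(n + 4)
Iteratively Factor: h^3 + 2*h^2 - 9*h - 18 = (h - 3)*(h^2 + 5*h + 6) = (h - 3)*(h + 3)*(h + 2)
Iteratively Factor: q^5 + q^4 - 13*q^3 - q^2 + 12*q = (q)*(q^4 + q^3 - 13*q^2 - q + 12) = q*(q + 4)*(q^3 - 3*q^2 - q + 3) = q*(q - 3)*(q + 4)*(q^2 - 1) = q*(q - 3)*(q - 1)*(q + 4)*(q + 1)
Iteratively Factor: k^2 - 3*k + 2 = (k - 2)*(k - 1)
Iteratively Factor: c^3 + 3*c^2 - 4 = (c + 2)*(c^2 + c - 2) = (c + 2)^2*(c - 1)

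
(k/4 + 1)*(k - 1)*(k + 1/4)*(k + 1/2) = k^4/4 + 15*k^3/16 - 13*k^2/32 - 21*k/32 - 1/8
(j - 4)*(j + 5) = j^2 + j - 20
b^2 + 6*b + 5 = (b + 1)*(b + 5)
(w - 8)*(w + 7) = w^2 - w - 56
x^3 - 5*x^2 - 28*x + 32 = (x - 8)*(x - 1)*(x + 4)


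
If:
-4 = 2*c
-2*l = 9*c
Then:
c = -2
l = 9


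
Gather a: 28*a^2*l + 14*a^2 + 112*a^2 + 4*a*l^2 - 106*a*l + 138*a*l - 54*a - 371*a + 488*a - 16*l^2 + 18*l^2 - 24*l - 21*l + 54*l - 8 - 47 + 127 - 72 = a^2*(28*l + 126) + a*(4*l^2 + 32*l + 63) + 2*l^2 + 9*l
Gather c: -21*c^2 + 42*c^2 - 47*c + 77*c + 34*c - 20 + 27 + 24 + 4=21*c^2 + 64*c + 35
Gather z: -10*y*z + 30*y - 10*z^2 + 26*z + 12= 30*y - 10*z^2 + z*(26 - 10*y) + 12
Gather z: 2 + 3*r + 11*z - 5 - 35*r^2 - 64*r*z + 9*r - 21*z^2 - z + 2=-35*r^2 + 12*r - 21*z^2 + z*(10 - 64*r) - 1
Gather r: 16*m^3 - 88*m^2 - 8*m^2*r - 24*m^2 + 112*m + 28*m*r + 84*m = 16*m^3 - 112*m^2 + 196*m + r*(-8*m^2 + 28*m)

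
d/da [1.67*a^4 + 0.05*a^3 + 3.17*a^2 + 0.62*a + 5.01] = 6.68*a^3 + 0.15*a^2 + 6.34*a + 0.62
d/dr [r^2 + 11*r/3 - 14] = 2*r + 11/3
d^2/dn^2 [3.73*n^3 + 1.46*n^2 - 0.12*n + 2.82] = 22.38*n + 2.92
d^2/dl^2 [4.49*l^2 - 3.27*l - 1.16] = 8.98000000000000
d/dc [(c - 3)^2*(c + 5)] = (c - 3)*(3*c + 7)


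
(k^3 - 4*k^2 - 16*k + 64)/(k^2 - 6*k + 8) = (k^2 - 16)/(k - 2)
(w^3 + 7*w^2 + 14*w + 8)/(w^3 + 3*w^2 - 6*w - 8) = (w + 2)/(w - 2)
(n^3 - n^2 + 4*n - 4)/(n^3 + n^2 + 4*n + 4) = (n - 1)/(n + 1)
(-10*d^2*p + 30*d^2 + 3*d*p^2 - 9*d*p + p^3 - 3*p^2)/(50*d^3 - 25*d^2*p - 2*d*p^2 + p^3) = (p - 3)/(-5*d + p)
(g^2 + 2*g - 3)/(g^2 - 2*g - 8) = (-g^2 - 2*g + 3)/(-g^2 + 2*g + 8)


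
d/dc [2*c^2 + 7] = 4*c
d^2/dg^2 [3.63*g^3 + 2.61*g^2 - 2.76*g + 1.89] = 21.78*g + 5.22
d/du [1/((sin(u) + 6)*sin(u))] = -2*(sin(u) + 3)*cos(u)/((sin(u) + 6)^2*sin(u)^2)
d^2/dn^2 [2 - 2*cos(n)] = 2*cos(n)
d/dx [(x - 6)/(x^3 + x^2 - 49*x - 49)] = (x^3 + x^2 - 49*x - (x - 6)*(3*x^2 + 2*x - 49) - 49)/(x^3 + x^2 - 49*x - 49)^2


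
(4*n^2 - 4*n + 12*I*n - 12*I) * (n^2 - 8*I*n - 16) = 4*n^4 - 4*n^3 - 20*I*n^3 + 32*n^2 + 20*I*n^2 - 32*n - 192*I*n + 192*I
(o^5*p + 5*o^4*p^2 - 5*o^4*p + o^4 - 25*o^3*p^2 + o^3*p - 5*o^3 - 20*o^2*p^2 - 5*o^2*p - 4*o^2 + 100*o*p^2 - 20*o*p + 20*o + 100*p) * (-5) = -5*o^5*p - 25*o^4*p^2 + 25*o^4*p - 5*o^4 + 125*o^3*p^2 - 5*o^3*p + 25*o^3 + 100*o^2*p^2 + 25*o^2*p + 20*o^2 - 500*o*p^2 + 100*o*p - 100*o - 500*p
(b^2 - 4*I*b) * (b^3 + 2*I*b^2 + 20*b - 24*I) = b^5 - 2*I*b^4 + 28*b^3 - 104*I*b^2 - 96*b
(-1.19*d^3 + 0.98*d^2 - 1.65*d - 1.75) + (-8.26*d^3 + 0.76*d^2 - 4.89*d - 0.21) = -9.45*d^3 + 1.74*d^2 - 6.54*d - 1.96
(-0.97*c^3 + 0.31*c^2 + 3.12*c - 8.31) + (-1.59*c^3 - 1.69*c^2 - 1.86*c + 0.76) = -2.56*c^3 - 1.38*c^2 + 1.26*c - 7.55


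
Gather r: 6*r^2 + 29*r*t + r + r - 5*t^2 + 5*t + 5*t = 6*r^2 + r*(29*t + 2) - 5*t^2 + 10*t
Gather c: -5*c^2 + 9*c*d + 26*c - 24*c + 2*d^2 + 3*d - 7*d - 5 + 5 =-5*c^2 + c*(9*d + 2) + 2*d^2 - 4*d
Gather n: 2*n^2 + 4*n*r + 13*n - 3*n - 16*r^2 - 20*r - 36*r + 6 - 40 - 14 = 2*n^2 + n*(4*r + 10) - 16*r^2 - 56*r - 48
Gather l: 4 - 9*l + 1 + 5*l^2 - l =5*l^2 - 10*l + 5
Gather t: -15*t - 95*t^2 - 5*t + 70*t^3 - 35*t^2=70*t^3 - 130*t^2 - 20*t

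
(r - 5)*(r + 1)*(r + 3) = r^3 - r^2 - 17*r - 15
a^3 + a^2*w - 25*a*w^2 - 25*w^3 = (a - 5*w)*(a + w)*(a + 5*w)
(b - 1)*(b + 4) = b^2 + 3*b - 4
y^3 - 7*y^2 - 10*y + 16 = (y - 8)*(y - 1)*(y + 2)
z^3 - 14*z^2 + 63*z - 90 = (z - 6)*(z - 5)*(z - 3)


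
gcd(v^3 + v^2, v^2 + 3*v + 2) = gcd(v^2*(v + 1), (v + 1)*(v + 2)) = v + 1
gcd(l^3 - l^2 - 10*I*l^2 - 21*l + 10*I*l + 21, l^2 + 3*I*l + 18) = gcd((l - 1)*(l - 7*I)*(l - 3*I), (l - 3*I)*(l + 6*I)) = l - 3*I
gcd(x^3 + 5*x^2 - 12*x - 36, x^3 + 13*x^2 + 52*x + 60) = x^2 + 8*x + 12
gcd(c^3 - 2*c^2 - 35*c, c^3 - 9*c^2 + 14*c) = c^2 - 7*c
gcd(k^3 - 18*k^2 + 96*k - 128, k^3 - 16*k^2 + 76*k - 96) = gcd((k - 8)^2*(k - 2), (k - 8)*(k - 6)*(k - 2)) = k^2 - 10*k + 16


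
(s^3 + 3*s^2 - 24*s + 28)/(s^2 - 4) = (s^2 + 5*s - 14)/(s + 2)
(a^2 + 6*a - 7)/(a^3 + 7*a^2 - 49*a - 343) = (a - 1)/(a^2 - 49)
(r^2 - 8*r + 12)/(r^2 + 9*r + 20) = (r^2 - 8*r + 12)/(r^2 + 9*r + 20)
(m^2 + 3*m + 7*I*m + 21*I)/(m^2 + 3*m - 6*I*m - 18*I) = (m + 7*I)/(m - 6*I)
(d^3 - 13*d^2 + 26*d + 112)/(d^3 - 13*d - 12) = (-d^3 + 13*d^2 - 26*d - 112)/(-d^3 + 13*d + 12)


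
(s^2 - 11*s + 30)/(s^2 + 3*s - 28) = (s^2 - 11*s + 30)/(s^2 + 3*s - 28)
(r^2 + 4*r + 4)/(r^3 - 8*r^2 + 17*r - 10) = (r^2 + 4*r + 4)/(r^3 - 8*r^2 + 17*r - 10)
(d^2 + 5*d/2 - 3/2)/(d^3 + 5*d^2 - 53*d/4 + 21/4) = 2*(d + 3)/(2*d^2 + 11*d - 21)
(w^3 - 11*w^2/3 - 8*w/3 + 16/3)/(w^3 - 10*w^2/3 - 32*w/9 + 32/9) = 3*(w - 1)/(3*w - 2)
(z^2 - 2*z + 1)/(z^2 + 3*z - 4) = (z - 1)/(z + 4)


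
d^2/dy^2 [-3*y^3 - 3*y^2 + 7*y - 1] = -18*y - 6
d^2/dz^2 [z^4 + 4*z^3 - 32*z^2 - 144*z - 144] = 12*z^2 + 24*z - 64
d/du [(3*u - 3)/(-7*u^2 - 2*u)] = 3*(7*u^2 - 14*u - 2)/(u^2*(49*u^2 + 28*u + 4))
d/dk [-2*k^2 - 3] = -4*k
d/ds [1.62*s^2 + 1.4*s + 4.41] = 3.24*s + 1.4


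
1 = 1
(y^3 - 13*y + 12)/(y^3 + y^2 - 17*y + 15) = (y + 4)/(y + 5)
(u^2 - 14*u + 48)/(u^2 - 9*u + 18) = (u - 8)/(u - 3)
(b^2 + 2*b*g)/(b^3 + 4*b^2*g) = (b + 2*g)/(b*(b + 4*g))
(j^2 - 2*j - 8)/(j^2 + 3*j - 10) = (j^2 - 2*j - 8)/(j^2 + 3*j - 10)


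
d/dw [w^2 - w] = 2*w - 1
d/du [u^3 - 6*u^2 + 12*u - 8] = 3*u^2 - 12*u + 12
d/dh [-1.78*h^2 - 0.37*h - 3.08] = -3.56*h - 0.37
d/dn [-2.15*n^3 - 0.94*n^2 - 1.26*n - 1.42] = -6.45*n^2 - 1.88*n - 1.26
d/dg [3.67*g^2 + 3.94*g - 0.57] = 7.34*g + 3.94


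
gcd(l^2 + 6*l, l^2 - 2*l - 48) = l + 6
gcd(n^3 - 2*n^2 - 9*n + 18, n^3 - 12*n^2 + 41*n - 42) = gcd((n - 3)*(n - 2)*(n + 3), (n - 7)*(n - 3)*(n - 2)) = n^2 - 5*n + 6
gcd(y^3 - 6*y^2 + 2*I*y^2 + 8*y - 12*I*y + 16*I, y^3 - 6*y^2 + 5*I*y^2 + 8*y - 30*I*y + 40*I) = y^2 - 6*y + 8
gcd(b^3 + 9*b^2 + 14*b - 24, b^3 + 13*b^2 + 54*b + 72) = b^2 + 10*b + 24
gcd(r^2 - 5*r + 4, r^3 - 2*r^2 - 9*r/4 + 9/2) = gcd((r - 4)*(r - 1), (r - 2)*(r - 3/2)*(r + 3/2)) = 1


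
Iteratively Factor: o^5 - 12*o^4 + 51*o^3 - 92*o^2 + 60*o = (o)*(o^4 - 12*o^3 + 51*o^2 - 92*o + 60) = o*(o - 3)*(o^3 - 9*o^2 + 24*o - 20) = o*(o - 3)*(o - 2)*(o^2 - 7*o + 10) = o*(o - 5)*(o - 3)*(o - 2)*(o - 2)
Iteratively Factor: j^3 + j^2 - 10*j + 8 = (j - 2)*(j^2 + 3*j - 4) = (j - 2)*(j + 4)*(j - 1)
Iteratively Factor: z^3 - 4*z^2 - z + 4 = (z - 1)*(z^2 - 3*z - 4) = (z - 1)*(z + 1)*(z - 4)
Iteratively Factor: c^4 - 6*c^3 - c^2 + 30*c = (c)*(c^3 - 6*c^2 - c + 30) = c*(c - 3)*(c^2 - 3*c - 10) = c*(c - 5)*(c - 3)*(c + 2)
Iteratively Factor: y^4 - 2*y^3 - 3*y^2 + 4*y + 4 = (y + 1)*(y^3 - 3*y^2 + 4) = (y - 2)*(y + 1)*(y^2 - y - 2) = (y - 2)^2*(y + 1)*(y + 1)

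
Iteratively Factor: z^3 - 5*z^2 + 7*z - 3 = (z - 1)*(z^2 - 4*z + 3) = (z - 3)*(z - 1)*(z - 1)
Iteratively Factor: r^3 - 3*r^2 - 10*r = (r)*(r^2 - 3*r - 10) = r*(r + 2)*(r - 5)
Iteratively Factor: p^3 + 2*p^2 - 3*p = (p + 3)*(p^2 - p) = (p - 1)*(p + 3)*(p)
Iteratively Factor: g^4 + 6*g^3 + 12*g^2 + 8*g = (g + 2)*(g^3 + 4*g^2 + 4*g) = (g + 2)^2*(g^2 + 2*g) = (g + 2)^3*(g)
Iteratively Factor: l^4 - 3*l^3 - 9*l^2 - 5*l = (l)*(l^3 - 3*l^2 - 9*l - 5) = l*(l - 5)*(l^2 + 2*l + 1) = l*(l - 5)*(l + 1)*(l + 1)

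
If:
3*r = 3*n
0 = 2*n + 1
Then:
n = -1/2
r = -1/2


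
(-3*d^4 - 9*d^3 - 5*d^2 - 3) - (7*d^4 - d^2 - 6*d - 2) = -10*d^4 - 9*d^3 - 4*d^2 + 6*d - 1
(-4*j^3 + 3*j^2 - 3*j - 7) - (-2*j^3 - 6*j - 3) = -2*j^3 + 3*j^2 + 3*j - 4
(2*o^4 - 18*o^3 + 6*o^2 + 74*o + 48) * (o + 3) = 2*o^5 - 12*o^4 - 48*o^3 + 92*o^2 + 270*o + 144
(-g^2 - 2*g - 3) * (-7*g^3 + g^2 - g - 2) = 7*g^5 + 13*g^4 + 20*g^3 + g^2 + 7*g + 6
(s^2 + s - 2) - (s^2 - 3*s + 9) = 4*s - 11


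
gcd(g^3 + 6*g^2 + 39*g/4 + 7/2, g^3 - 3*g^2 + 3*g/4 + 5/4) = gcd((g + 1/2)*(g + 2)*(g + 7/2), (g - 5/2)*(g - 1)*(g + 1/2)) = g + 1/2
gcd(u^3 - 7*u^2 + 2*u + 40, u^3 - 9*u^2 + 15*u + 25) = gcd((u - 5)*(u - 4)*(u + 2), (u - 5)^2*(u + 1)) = u - 5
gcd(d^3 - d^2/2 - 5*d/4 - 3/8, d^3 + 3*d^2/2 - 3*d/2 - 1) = d + 1/2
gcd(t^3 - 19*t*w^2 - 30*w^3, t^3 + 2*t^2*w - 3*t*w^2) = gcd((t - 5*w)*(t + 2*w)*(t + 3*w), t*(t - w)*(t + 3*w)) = t + 3*w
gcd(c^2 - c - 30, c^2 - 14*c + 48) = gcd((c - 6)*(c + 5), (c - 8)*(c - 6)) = c - 6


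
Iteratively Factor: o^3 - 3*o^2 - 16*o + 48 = (o - 3)*(o^2 - 16) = (o - 4)*(o - 3)*(o + 4)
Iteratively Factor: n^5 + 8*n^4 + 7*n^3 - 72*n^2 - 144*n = (n)*(n^4 + 8*n^3 + 7*n^2 - 72*n - 144) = n*(n + 4)*(n^3 + 4*n^2 - 9*n - 36) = n*(n - 3)*(n + 4)*(n^2 + 7*n + 12) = n*(n - 3)*(n + 4)^2*(n + 3)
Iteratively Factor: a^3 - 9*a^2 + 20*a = (a - 5)*(a^2 - 4*a) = (a - 5)*(a - 4)*(a)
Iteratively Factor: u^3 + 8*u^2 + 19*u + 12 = (u + 1)*(u^2 + 7*u + 12) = (u + 1)*(u + 4)*(u + 3)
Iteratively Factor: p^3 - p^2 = (p)*(p^2 - p) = p^2*(p - 1)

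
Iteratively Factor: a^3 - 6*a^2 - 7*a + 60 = (a - 4)*(a^2 - 2*a - 15) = (a - 5)*(a - 4)*(a + 3)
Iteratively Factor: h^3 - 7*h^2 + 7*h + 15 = (h - 5)*(h^2 - 2*h - 3) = (h - 5)*(h + 1)*(h - 3)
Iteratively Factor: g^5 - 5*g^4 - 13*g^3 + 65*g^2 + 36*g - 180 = (g + 3)*(g^4 - 8*g^3 + 11*g^2 + 32*g - 60) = (g - 3)*(g + 3)*(g^3 - 5*g^2 - 4*g + 20) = (g - 5)*(g - 3)*(g + 3)*(g^2 - 4) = (g - 5)*(g - 3)*(g - 2)*(g + 3)*(g + 2)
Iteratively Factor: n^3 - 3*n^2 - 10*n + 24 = (n - 2)*(n^2 - n - 12) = (n - 4)*(n - 2)*(n + 3)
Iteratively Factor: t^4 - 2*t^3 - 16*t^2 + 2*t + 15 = (t + 3)*(t^3 - 5*t^2 - t + 5) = (t - 1)*(t + 3)*(t^2 - 4*t - 5) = (t - 1)*(t + 1)*(t + 3)*(t - 5)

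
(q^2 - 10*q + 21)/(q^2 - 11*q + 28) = (q - 3)/(q - 4)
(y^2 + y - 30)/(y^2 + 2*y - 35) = (y + 6)/(y + 7)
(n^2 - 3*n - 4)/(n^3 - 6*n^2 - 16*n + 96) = (n + 1)/(n^2 - 2*n - 24)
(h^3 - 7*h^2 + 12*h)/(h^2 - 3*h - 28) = h*(-h^2 + 7*h - 12)/(-h^2 + 3*h + 28)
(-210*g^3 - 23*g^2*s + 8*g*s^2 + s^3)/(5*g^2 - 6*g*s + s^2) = (42*g^2 + 13*g*s + s^2)/(-g + s)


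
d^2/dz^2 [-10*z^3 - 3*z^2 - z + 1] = -60*z - 6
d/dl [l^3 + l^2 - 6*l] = 3*l^2 + 2*l - 6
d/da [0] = 0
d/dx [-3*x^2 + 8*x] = 8 - 6*x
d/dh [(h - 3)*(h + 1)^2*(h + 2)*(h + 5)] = 5*h^4 + 24*h^3 - 6*h^2 - 96*h - 71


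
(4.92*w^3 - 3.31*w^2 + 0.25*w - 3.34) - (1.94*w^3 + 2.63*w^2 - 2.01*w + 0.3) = 2.98*w^3 - 5.94*w^2 + 2.26*w - 3.64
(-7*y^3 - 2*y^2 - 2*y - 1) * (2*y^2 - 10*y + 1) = -14*y^5 + 66*y^4 + 9*y^3 + 16*y^2 + 8*y - 1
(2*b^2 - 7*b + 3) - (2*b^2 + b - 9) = 12 - 8*b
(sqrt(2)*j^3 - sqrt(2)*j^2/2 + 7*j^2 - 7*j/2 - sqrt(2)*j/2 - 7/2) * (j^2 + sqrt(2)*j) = sqrt(2)*j^5 - sqrt(2)*j^4/2 + 9*j^4 - 9*j^3/2 + 13*sqrt(2)*j^3/2 - 7*sqrt(2)*j^2/2 - 9*j^2/2 - 7*sqrt(2)*j/2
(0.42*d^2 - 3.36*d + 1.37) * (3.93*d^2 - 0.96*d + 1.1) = 1.6506*d^4 - 13.608*d^3 + 9.0717*d^2 - 5.0112*d + 1.507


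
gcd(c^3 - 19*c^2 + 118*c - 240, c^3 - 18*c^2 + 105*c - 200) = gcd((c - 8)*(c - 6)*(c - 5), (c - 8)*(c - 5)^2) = c^2 - 13*c + 40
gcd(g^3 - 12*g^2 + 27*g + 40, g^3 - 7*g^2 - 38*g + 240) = g^2 - 13*g + 40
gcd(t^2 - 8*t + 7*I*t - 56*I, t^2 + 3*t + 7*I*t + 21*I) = t + 7*I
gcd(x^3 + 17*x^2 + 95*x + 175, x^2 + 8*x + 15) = x + 5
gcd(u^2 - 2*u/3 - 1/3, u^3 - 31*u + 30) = u - 1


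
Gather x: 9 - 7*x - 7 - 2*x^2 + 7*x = 2 - 2*x^2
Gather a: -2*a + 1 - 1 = -2*a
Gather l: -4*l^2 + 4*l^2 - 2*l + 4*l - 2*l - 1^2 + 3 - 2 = 0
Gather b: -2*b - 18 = -2*b - 18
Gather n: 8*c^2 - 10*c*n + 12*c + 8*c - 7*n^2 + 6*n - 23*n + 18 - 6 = 8*c^2 + 20*c - 7*n^2 + n*(-10*c - 17) + 12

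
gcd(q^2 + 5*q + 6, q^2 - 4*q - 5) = 1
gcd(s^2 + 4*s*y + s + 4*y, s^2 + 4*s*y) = s + 4*y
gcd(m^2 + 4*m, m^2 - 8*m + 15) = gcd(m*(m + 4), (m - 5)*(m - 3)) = 1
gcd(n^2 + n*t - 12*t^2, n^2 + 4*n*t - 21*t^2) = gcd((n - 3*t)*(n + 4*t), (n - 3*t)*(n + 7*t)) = -n + 3*t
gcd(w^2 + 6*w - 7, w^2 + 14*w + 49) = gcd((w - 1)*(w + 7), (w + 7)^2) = w + 7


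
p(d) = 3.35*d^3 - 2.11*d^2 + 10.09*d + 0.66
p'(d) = 10.05*d^2 - 4.22*d + 10.09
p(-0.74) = -9.32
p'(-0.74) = 18.72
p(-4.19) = -325.09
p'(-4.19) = 204.21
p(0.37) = 4.27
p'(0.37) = 9.90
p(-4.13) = -312.99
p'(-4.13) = 198.94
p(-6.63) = -1135.29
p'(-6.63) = 479.84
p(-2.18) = -66.07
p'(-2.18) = 67.05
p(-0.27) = -2.28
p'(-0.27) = 11.96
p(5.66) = 597.60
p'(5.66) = 308.16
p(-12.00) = -6213.06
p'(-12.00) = 1507.93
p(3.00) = 102.39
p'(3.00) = 87.88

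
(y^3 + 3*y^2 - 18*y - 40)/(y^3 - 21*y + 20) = (y + 2)/(y - 1)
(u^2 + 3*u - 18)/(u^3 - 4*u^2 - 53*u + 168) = (u + 6)/(u^2 - u - 56)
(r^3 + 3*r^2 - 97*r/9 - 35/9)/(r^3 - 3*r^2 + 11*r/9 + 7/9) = (r + 5)/(r - 1)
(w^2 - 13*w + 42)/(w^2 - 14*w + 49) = (w - 6)/(w - 7)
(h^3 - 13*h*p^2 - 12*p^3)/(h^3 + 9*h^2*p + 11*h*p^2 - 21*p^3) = (-h^2 + 3*h*p + 4*p^2)/(-h^2 - 6*h*p + 7*p^2)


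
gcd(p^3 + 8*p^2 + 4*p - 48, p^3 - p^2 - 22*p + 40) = p - 2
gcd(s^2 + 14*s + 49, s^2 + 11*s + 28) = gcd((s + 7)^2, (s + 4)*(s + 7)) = s + 7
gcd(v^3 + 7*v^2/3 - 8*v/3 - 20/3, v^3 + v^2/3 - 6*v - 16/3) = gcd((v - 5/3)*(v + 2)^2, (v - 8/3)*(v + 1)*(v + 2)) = v + 2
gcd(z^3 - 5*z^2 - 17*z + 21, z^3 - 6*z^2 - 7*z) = z - 7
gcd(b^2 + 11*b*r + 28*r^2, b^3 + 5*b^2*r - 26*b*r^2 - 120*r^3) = b + 4*r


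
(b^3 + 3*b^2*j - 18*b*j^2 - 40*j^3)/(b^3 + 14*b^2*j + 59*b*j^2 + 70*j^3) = (b - 4*j)/(b + 7*j)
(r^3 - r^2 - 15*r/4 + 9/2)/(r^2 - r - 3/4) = (2*r^2 + r - 6)/(2*r + 1)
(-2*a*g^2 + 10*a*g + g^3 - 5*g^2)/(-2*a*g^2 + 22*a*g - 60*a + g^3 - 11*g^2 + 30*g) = g/(g - 6)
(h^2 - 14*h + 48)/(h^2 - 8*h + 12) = (h - 8)/(h - 2)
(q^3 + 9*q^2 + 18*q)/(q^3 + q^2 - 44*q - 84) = q*(q + 3)/(q^2 - 5*q - 14)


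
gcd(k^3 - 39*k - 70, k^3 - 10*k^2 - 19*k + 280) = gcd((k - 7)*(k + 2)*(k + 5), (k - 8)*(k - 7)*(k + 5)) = k^2 - 2*k - 35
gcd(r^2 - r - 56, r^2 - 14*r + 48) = r - 8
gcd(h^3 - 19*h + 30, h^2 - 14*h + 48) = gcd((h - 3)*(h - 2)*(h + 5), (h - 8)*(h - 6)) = 1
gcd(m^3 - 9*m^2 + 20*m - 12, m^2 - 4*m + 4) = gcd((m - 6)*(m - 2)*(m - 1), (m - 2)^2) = m - 2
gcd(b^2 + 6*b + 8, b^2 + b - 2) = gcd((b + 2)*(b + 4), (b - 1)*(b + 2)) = b + 2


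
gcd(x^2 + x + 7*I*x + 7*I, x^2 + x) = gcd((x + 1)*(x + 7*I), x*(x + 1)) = x + 1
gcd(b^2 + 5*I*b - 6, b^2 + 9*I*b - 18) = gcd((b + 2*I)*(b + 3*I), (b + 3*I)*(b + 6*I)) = b + 3*I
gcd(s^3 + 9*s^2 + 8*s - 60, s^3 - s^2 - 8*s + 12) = s - 2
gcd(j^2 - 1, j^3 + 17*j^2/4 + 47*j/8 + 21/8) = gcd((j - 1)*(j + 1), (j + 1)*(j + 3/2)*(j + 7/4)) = j + 1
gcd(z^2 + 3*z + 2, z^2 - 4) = z + 2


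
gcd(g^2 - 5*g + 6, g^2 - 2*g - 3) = g - 3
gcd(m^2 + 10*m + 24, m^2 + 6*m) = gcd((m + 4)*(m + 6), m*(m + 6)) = m + 6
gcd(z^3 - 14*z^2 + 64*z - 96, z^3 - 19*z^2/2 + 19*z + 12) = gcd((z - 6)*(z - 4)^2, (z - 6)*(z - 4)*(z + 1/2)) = z^2 - 10*z + 24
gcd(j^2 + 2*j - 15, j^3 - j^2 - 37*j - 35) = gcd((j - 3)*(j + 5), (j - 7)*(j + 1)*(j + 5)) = j + 5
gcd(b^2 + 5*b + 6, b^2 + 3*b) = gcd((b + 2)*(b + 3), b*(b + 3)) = b + 3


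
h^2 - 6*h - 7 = (h - 7)*(h + 1)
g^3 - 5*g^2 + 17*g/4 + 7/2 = (g - 7/2)*(g - 2)*(g + 1/2)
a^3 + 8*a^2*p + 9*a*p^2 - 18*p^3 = (a - p)*(a + 3*p)*(a + 6*p)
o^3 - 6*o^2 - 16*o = o*(o - 8)*(o + 2)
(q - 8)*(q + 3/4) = q^2 - 29*q/4 - 6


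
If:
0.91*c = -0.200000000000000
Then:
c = -0.22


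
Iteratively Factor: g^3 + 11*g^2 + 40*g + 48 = (g + 4)*(g^2 + 7*g + 12) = (g + 4)^2*(g + 3)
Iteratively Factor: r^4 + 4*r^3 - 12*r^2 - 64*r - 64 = (r + 2)*(r^3 + 2*r^2 - 16*r - 32) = (r + 2)^2*(r^2 - 16) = (r - 4)*(r + 2)^2*(r + 4)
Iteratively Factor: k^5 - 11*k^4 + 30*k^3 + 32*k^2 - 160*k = (k - 4)*(k^4 - 7*k^3 + 2*k^2 + 40*k) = (k - 5)*(k - 4)*(k^3 - 2*k^2 - 8*k) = (k - 5)*(k - 4)^2*(k^2 + 2*k) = k*(k - 5)*(k - 4)^2*(k + 2)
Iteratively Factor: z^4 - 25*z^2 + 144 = (z - 3)*(z^3 + 3*z^2 - 16*z - 48) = (z - 3)*(z + 4)*(z^2 - z - 12) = (z - 3)*(z + 3)*(z + 4)*(z - 4)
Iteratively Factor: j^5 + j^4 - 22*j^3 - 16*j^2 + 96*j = (j - 2)*(j^4 + 3*j^3 - 16*j^2 - 48*j) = (j - 2)*(j + 3)*(j^3 - 16*j) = (j - 4)*(j - 2)*(j + 3)*(j^2 + 4*j) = (j - 4)*(j - 2)*(j + 3)*(j + 4)*(j)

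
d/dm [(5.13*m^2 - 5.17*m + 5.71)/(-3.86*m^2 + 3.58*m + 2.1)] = (-1.5908*m^2 + 65.6272*m - 31.2988)/(14.8996*m^4 - 27.6376*m^3 - 3.3956*m^2 + 15.036*m + 4.41)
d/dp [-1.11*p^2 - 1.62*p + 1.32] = -2.22*p - 1.62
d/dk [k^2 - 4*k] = 2*k - 4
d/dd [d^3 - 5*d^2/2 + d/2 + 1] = 3*d^2 - 5*d + 1/2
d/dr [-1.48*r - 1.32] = -1.48000000000000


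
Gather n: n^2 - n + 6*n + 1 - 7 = n^2 + 5*n - 6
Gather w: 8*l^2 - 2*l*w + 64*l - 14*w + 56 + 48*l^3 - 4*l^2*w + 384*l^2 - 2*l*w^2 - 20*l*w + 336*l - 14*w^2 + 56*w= 48*l^3 + 392*l^2 + 400*l + w^2*(-2*l - 14) + w*(-4*l^2 - 22*l + 42) + 56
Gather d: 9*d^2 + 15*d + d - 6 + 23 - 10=9*d^2 + 16*d + 7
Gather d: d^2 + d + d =d^2 + 2*d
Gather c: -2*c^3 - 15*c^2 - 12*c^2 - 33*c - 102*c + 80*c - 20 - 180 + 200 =-2*c^3 - 27*c^2 - 55*c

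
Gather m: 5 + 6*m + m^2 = m^2 + 6*m + 5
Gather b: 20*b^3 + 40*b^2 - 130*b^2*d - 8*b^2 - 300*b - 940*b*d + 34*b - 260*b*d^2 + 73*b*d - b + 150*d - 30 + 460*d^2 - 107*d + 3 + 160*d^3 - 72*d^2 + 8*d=20*b^3 + b^2*(32 - 130*d) + b*(-260*d^2 - 867*d - 267) + 160*d^3 + 388*d^2 + 51*d - 27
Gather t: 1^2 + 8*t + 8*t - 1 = 16*t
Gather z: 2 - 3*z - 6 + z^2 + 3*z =z^2 - 4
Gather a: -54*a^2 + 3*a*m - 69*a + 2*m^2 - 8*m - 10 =-54*a^2 + a*(3*m - 69) + 2*m^2 - 8*m - 10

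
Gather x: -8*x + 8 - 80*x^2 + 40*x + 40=-80*x^2 + 32*x + 48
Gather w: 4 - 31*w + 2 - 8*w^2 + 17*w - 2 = -8*w^2 - 14*w + 4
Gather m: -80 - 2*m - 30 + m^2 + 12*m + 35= m^2 + 10*m - 75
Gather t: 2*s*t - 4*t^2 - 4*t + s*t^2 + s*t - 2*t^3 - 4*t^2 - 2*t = -2*t^3 + t^2*(s - 8) + t*(3*s - 6)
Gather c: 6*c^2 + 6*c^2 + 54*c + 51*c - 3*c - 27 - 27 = 12*c^2 + 102*c - 54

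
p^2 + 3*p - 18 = (p - 3)*(p + 6)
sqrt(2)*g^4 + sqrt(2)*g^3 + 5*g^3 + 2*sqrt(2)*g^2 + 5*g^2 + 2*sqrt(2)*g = g*(g + 1)*(g + 2*sqrt(2))*(sqrt(2)*g + 1)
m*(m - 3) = m^2 - 3*m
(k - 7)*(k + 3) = k^2 - 4*k - 21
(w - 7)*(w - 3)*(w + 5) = w^3 - 5*w^2 - 29*w + 105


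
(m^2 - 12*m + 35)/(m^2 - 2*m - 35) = (m - 5)/(m + 5)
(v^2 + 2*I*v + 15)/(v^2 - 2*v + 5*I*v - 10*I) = (v - 3*I)/(v - 2)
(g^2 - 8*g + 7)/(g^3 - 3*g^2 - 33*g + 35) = 1/(g + 5)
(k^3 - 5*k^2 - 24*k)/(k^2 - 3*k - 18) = k*(k - 8)/(k - 6)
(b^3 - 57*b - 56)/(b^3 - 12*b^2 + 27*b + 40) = (b + 7)/(b - 5)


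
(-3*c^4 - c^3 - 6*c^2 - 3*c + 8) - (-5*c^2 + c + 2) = -3*c^4 - c^3 - c^2 - 4*c + 6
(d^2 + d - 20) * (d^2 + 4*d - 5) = d^4 + 5*d^3 - 21*d^2 - 85*d + 100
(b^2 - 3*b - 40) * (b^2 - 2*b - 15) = b^4 - 5*b^3 - 49*b^2 + 125*b + 600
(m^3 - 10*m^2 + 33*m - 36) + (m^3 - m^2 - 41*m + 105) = 2*m^3 - 11*m^2 - 8*m + 69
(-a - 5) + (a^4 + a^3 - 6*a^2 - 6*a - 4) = a^4 + a^3 - 6*a^2 - 7*a - 9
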